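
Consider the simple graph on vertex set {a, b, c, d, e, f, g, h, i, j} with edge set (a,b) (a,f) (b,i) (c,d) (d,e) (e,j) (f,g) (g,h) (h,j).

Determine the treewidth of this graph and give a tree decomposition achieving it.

Treewidth 1.
Bags: B1 = {b, i}  B2 = {a, b}  B3 = {a, f}  B4 = {f, g}  B5 = {g, h}  B6 = {h, j}  B7 = {e, j}  B8 = {d, e}  B9 = {c, d}
Tree: B1–B2, B2–B3, B3–B4, B4–B5, B5–B6, B6–B7, B7–B8, B8–B9

The largest bag has 2 vertices, giving width 1; this decomposition certifies tw(G) ≤ 1. Since G has at least one edge (e.g. i–b), it is not an edgeless graph, so tw(G) ≥ 1. Combining the bounds, tw(G) = 1.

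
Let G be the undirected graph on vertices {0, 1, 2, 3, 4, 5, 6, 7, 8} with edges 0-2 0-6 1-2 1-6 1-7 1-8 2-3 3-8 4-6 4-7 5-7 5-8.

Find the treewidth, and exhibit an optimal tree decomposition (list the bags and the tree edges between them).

Every bag has size at most 4, so the width is 4 − 1 = 3 and tw(G) ≤ 3. For the lower bound: the 4 vertex sets {3,5,8}, {2}, {1}, {0,4,6,7} are disjoint, each induces a connected subgraph, and every pair is joined by at least one edge of G. Contracting each set to a single vertex therefore yields K_{4} as a minor, and since treewidth is minor-monotone, tw(G) ≥ tw(K_{4}) = 3. The upper and lower bounds meet at 3, so that is the treewidth.

Treewidth 3.
One such decomposition:
Bags: B1 = {2, 3, 5, 8}  B2 = {1, 2, 5, 8}  B3 = {1, 2, 5, 7}  B4 = {0, 1, 2, 7}  B5 = {0, 1, 6, 7}  B6 = {0, 4, 6, 7}
Tree: B1–B2, B2–B3, B3–B4, B4–B5, B5–B6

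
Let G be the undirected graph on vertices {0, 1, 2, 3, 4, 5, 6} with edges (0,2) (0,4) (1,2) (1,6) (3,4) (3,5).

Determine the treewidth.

A width-1 tree decomposition is:
Bags: B1 = {3, 5}  B2 = {3, 4}  B3 = {0, 4}  B4 = {0, 2}  B5 = {1, 2}  B6 = {1, 6}
Tree: B1–B2, B2–B3, B3–B4, B4–B5, B5–B6
Every bag has size at most 2, so the width is 2 − 1 = 1 and tw(G) ≤ 1. Since G has at least one edge (e.g. 5–3), it is not an edgeless graph, so tw(G) ≥ 1. The upper and lower bounds meet at 1, so that is the treewidth.

1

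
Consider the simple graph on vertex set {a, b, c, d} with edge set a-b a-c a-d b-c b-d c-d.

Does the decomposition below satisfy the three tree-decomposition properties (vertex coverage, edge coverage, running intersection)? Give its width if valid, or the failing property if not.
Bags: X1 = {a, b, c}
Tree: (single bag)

No — vertex d appears in no bag.

A tree decomposition must satisfy three properties: every vertex lies in some bag; for every edge, both endpoints lie together in some bag; and for every vertex, the bags containing it form a connected subtree. Here vertex d appears in no bag, so the decomposition is invalid.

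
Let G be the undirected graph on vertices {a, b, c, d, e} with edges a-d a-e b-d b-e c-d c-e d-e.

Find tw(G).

2

A width-2 tree decomposition is:
Bags: B1 = {c, d, e}  B2 = {a, d, e}  B3 = {b, d, e}
Tree: B1–B2, B2–B3
The largest bag has 3 vertices, giving width 2; this decomposition certifies tw(G) ≤ 2. Conversely, {c, d, e} is a clique of size 3, and the vertices of any clique must share a bag in every tree decomposition; so some bag has ≥ 3 vertices and tw(G) ≥ 2. Hence tw(G) = 2 exactly.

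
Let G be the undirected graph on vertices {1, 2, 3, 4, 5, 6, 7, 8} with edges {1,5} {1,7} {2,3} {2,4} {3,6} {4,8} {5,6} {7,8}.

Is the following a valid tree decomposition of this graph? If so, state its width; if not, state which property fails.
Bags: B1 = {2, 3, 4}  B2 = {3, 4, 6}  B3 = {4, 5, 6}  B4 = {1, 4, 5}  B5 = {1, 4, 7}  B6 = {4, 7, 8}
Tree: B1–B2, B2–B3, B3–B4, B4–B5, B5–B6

Yes; width 2.

Every vertex of G appears in some bag (union = {1, 2, 3, 4, 5, 6, 7, 8}); every edge is covered by a bag; and for each vertex v the set of bags containing v is connected in the bag tree. The decomposition is therefore valid. The largest bag has 3 vertices, so the width is 2.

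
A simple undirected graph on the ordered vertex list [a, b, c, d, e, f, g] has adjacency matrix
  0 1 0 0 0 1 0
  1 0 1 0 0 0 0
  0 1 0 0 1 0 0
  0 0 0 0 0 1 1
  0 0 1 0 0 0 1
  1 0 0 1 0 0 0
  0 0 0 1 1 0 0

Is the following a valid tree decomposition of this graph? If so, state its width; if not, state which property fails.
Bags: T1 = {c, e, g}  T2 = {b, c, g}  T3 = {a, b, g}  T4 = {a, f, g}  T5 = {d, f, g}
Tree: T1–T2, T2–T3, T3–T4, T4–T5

Yes; width 2.

Vertex coverage: the bags together contain {a, b, c, d, e, f, g}, the full vertex set. Edge coverage: each edge of G has both endpoints in at least one bag. Running intersection: for every vertex, the bags containing it form a connected subtree. All three properties hold, so this is a valid tree decomposition of width max|bag| − 1 = 2, and hence tw(G) ≤ 2.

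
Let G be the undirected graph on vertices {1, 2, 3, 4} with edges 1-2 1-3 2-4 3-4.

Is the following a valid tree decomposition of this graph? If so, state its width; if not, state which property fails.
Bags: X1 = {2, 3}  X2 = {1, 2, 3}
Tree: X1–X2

A tree decomposition must satisfy three properties: every vertex lies in some bag; for every edge, both endpoints lie together in some bag; and for every vertex, the bags containing it form a connected subtree. Here vertex 4 appears in no bag, so the decomposition is invalid.

No — vertex 4 appears in no bag.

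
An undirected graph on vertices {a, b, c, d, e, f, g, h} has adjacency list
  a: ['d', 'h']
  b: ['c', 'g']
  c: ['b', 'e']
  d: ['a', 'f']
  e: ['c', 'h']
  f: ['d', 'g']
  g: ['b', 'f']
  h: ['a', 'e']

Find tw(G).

A width-2 tree decomposition is:
Bags: B1 = {b, c, e}  B2 = {b, e, g}  B3 = {e, f, g}  B4 = {d, e, f}  B5 = {a, d, e}  B6 = {a, e, h}
Tree: B1–B2, B2–B3, B3–B4, B4–B5, B5–B6
The largest bag has 3 vertices, giving width 2; this decomposition certifies tw(G) ≤ 2. For the lower bound, G contains the cycle e–c–b–g–f–d–a–h–e, so G is not a forest; only forests have treewidth ≤ 1, hence tw(G) ≥ 2. Combining the bounds, tw(G) = 2.

2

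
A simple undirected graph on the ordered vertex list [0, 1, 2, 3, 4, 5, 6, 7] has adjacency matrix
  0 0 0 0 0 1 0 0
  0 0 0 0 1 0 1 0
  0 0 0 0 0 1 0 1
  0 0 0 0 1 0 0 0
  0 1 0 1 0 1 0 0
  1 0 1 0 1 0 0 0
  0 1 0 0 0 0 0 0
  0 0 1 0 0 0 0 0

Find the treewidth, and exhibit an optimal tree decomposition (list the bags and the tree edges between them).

Treewidth 1.
One optimal decomposition is:
Bags: B1 = {3, 4}  B2 = {1, 4}  B3 = {4, 5}  B4 = {1, 6}  B5 = {0, 5}  B6 = {2, 5}  B7 = {2, 7}
Tree: B1–B2, B1–B3, B2–B4, B3–B5, B3–B6, B6–B7

Each bag holds 2 vertices, so the decomposition has width 1, which upper-bounds the treewidth. Any graph with an edge has treewidth ≥ 1, and G has the edge 4–3. Therefore the treewidth is 1.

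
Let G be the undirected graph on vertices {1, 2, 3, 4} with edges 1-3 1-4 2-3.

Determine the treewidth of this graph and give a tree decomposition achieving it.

Treewidth 1.
One optimal decomposition is:
Bags: B1 = {1, 3}  B2 = {2, 3}  B3 = {1, 4}
Tree: B1–B2, B1–B3

The largest bag has 2 vertices, giving width 1; this decomposition certifies tw(G) ≤ 1. G has an edge, so its treewidth is at least 1. Therefore the treewidth is 1.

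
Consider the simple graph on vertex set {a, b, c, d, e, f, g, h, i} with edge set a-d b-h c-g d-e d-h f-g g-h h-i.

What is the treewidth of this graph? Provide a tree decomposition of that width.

Treewidth 1.
One optimal decomposition is:
Bags: B1 = {d, h}  B2 = {g, h}  B3 = {h, i}  B4 = {f, g}  B5 = {b, h}  B6 = {c, g}  B7 = {d, e}  B8 = {a, d}
Tree: B1–B2, B1–B3, B2–B4, B2–B5, B4–B6, B1–B7, B7–B8

Every bag has size at most 2, so the width is 2 − 1 = 1 and tw(G) ≤ 1. Any graph with an edge has treewidth ≥ 1, and G has the edge h–d. Hence tw(G) = 1 exactly.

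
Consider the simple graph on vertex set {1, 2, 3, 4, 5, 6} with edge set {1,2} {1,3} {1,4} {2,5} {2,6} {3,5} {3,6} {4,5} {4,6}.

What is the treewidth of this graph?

3

A width-3 tree decomposition is:
Bags: B1 = {1, 2, 5, 6}  B2 = {1, 3, 5, 6}  B3 = {1, 4, 5, 6}
Tree: B1–B2, B2–B3
The largest bag has 4 vertices, giving width 3; this decomposition certifies tw(G) ≤ 3. For the lower bound: the 4 vertex sets {1,2}, {3,6}, {5}, {4} are disjoint, each induces a connected subgraph, and every pair is joined by at least one edge of G. Contracting each set to a single vertex therefore yields K_{4} as a minor, and since treewidth is minor-monotone, tw(G) ≥ tw(K_{4}) = 3. Hence tw(G) = 3 exactly.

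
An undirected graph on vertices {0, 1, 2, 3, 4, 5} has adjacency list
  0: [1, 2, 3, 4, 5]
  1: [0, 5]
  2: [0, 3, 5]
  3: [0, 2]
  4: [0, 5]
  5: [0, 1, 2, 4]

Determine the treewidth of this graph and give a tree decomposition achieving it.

Every bag has size at most 3, so the width is 3 − 1 = 2 and tw(G) ≤ 2. On the other hand G contains the 3-clique {0, 2, 3}. A clique must lie in a single bag of any decomposition, so no decomposition can have width below 2. Combining the bounds, tw(G) = 2.

Treewidth 2.
One such decomposition:
Bags: B1 = {0, 2, 5}  B2 = {0, 4, 5}  B3 = {0, 1, 5}  B4 = {0, 2, 3}
Tree: B1–B2, B1–B3, B1–B4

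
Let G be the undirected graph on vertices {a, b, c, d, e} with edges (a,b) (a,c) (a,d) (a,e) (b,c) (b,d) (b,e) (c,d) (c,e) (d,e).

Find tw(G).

4

A width-4 tree decomposition is:
Bags: B1 = {a, b, c, d, e}
Tree: (single bag)
A single bag containing all 5 vertices is trivially a valid decomposition of width 4. Conversely, {a, b, c, d, e} is a clique of size 5, and the vertices of any clique must share a bag in every tree decomposition; so some bag has ≥ 5 vertices and tw(G) ≥ 4. Hence tw(G) = 4 exactly.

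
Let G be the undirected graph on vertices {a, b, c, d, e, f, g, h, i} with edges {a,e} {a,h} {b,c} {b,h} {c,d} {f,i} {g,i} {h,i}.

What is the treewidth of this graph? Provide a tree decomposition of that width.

Treewidth 1.
One such decomposition:
Bags: B1 = {b, c}  B2 = {b, h}  B3 = {h, i}  B4 = {a, h}  B5 = {f, i}  B6 = {g, i}  B7 = {a, e}  B8 = {c, d}
Tree: B1–B2, B2–B3, B3–B4, B3–B5, B5–B6, B4–B7, B1–B8

The largest bag has 2 vertices, giving width 1; this decomposition certifies tw(G) ≤ 1. Any graph with an edge has treewidth ≥ 1, and G has the edge b–c. Therefore the treewidth is 1.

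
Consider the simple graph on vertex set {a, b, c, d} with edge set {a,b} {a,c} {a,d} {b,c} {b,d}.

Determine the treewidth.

2

A width-2 tree decomposition is:
Bags: B1 = {a, b, c}  B2 = {a, b, d}
Tree: B1–B2
Each bag holds 3 vertices, so the decomposition has width 2, which upper-bounds the treewidth. Conversely, {a, b, d} is a clique of size 3, and the vertices of any clique must share a bag in every tree decomposition; so some bag has ≥ 3 vertices and tw(G) ≥ 2. Therefore the treewidth is 2.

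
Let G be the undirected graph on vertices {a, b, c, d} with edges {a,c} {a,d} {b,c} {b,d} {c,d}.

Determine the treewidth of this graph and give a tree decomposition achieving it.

The largest bag has 3 vertices, giving width 2; this decomposition certifies tw(G) ≤ 2. For the lower bound, the 3 vertices {a, c, d} are pairwise adjacent, and any tree decomposition puts a clique entirely inside one bag — forcing width ≥ 2. Hence tw(G) = 2 exactly.

Treewidth 2.
One optimal decomposition is:
Bags: B1 = {b, c, d}  B2 = {a, c, d}
Tree: B1–B2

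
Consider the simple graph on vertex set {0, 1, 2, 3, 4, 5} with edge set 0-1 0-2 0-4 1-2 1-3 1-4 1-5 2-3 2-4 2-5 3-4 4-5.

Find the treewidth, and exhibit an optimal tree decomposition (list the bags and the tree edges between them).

Treewidth 3.
Bags: B1 = {1, 2, 3, 4}  B2 = {0, 1, 2, 4}  B3 = {1, 2, 4, 5}
Tree: B1–B2, B1–B3

Each bag holds 4 vertices, so the decomposition has width 3, which upper-bounds the treewidth. On the other hand G contains the 4-clique {0, 1, 2, 4}. A clique must lie in a single bag of any decomposition, so no decomposition can have width below 3. Combining the bounds, tw(G) = 3.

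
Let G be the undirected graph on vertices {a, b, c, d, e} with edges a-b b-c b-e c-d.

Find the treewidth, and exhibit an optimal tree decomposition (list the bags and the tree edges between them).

Treewidth 1.
One optimal decomposition is:
Bags: B1 = {a, b}  B2 = {b, c}  B3 = {b, e}  B4 = {c, d}
Tree: B1–B2, B1–B3, B2–B4

Every bag has size at most 2, so the width is 2 − 1 = 1 and tw(G) ≤ 1. Since G has at least one edge (e.g. a–b), it is not an edgeless graph, so tw(G) ≥ 1. Therefore the treewidth is 1.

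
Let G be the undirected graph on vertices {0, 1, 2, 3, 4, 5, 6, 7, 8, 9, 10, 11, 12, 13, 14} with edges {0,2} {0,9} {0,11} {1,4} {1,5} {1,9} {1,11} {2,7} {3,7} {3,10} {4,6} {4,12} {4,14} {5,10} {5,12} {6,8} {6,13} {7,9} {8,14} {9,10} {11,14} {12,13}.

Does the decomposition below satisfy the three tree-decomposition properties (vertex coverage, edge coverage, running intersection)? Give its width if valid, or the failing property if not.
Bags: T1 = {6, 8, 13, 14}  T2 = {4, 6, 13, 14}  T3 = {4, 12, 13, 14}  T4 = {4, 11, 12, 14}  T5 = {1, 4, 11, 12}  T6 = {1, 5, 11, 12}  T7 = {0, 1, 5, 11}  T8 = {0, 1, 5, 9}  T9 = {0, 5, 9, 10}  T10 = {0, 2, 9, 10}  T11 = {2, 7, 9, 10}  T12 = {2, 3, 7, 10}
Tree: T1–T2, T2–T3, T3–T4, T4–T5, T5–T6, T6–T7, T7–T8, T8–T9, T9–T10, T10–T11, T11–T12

Vertex coverage: the bags together contain {0, 1, 2, 3, 4, 5, 6, 7, 8, 9, 10, 11, 12, 13, 14}, the full vertex set. Edge coverage: each edge of G has both endpoints in at least one bag. Running intersection: for every vertex, the bags containing it form a connected subtree. All three properties hold, so this is a valid tree decomposition of width max|bag| − 1 = 3, and hence tw(G) ≤ 3.

Yes; width 3.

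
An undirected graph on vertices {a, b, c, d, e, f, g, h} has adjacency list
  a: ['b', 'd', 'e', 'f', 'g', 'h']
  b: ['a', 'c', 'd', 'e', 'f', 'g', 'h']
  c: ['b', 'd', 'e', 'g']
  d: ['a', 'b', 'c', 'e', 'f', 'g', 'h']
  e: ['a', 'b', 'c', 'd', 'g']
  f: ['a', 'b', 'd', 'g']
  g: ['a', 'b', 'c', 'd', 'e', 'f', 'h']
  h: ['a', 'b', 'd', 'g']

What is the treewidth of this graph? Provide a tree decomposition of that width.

Treewidth 4.
One optimal decomposition is:
Bags: B1 = {a, b, d, e, g}  B2 = {a, b, d, f, g}  B3 = {a, b, d, g, h}  B4 = {b, c, d, e, g}
Tree: B1–B2, B2–B3, B1–B4

Every bag has size at most 5, so the width is 5 − 1 = 4 and tw(G) ≤ 4. On the other hand G contains the 5-clique {b, c, d, e, g}. A clique must lie in a single bag of any decomposition, so no decomposition can have width below 4. Hence tw(G) = 4 exactly.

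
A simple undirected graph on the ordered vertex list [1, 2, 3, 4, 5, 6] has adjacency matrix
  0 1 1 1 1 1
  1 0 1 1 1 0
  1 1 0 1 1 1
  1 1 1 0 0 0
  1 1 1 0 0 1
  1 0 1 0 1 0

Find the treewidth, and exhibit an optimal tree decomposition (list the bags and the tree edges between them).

Each bag holds 4 vertices, so the decomposition has width 3, which upper-bounds the treewidth. Conversely, {1, 2, 3, 4} is a clique of size 4, and the vertices of any clique must share a bag in every tree decomposition; so some bag has ≥ 4 vertices and tw(G) ≥ 3. The upper and lower bounds meet at 3, so that is the treewidth.

Treewidth 3.
Bags: B1 = {1, 3, 5, 6}  B2 = {1, 2, 3, 5}  B3 = {1, 2, 3, 4}
Tree: B1–B2, B2–B3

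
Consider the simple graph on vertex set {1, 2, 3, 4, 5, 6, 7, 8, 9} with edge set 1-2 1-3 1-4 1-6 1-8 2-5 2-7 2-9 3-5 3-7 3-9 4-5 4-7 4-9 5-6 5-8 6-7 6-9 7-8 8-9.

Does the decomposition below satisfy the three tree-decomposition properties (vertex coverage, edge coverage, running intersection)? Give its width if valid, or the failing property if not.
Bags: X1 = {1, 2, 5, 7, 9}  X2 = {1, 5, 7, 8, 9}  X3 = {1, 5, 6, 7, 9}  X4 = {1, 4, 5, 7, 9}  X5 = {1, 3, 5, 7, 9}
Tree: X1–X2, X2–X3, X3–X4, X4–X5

Every vertex of G appears in some bag (union = {1, 2, 3, 4, 5, 6, 7, 8, 9}); every edge is covered by a bag; and for each vertex v the set of bags containing v is connected in the bag tree. The decomposition is therefore valid. The largest bag has 5 vertices, so the width is 4.

Yes; width 4.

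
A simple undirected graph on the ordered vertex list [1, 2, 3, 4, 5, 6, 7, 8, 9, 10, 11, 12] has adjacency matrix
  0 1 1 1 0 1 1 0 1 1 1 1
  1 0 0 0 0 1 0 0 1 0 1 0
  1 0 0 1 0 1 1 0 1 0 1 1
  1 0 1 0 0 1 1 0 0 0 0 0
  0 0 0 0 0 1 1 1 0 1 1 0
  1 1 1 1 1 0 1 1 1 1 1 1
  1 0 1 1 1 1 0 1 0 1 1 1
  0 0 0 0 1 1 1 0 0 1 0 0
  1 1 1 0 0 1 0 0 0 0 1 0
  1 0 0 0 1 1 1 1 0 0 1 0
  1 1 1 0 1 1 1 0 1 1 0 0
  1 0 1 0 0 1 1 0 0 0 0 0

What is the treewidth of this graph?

4

A width-4 tree decomposition is:
Bags: B1 = {1, 3, 6, 7, 12}  B2 = {1, 3, 6, 7, 11}  B3 = {1, 3, 6, 9, 11}  B4 = {1, 6, 7, 10, 11}  B5 = {1, 3, 4, 6, 7}  B6 = {1, 2, 6, 9, 11}  B7 = {5, 6, 7, 10, 11}  B8 = {5, 6, 7, 8, 10}
Tree: B1–B2, B2–B3, B2–B4, B1–B5, B3–B6, B4–B7, B7–B8
Each bag holds 5 vertices, so the decomposition has width 4, which upper-bounds the treewidth. Conversely, {5, 6, 7, 8, 10} is a clique of size 5, and the vertices of any clique must share a bag in every tree decomposition; so some bag has ≥ 5 vertices and tw(G) ≥ 4. The upper and lower bounds meet at 4, so that is the treewidth.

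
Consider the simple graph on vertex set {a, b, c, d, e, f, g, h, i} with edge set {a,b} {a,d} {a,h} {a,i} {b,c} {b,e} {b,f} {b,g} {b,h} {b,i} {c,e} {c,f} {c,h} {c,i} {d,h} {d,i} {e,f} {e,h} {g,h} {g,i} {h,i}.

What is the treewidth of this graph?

A width-3 tree decomposition is:
Bags: B1 = {b, c, e, h}  B2 = {b, c, h, i}  B3 = {a, b, h, i}  B4 = {b, c, e, f}  B5 = {a, d, h, i}  B6 = {b, g, h, i}
Tree: B1–B2, B2–B3, B1–B4, B3–B5, B2–B6
Each bag holds 4 vertices, so the decomposition has width 3, which upper-bounds the treewidth. For the lower bound, the 4 vertices {a, d, h, i} are pairwise adjacent, and any tree decomposition puts a clique entirely inside one bag — forcing width ≥ 3. The upper and lower bounds meet at 3, so that is the treewidth.

3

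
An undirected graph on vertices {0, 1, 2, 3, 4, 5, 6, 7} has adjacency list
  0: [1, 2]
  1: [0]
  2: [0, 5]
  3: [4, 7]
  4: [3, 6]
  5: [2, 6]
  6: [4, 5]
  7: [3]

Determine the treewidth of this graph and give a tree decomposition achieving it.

Every bag has size at most 2, so the width is 2 − 1 = 1 and tw(G) ≤ 1. Since G has at least one edge (e.g. 1–0), it is not an edgeless graph, so tw(G) ≥ 1. Therefore the treewidth is 1.

Treewidth 1.
One such decomposition:
Bags: B1 = {0, 1}  B2 = {0, 2}  B3 = {2, 5}  B4 = {5, 6}  B5 = {4, 6}  B6 = {3, 4}  B7 = {3, 7}
Tree: B1–B2, B2–B3, B3–B4, B4–B5, B5–B6, B6–B7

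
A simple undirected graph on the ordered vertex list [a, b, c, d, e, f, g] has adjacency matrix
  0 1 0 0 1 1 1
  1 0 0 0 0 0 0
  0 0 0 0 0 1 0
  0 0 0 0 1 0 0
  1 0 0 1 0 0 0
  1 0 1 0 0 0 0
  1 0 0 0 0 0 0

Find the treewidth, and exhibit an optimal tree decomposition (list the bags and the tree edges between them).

Treewidth 1.
Bags: B1 = {a, f}  B2 = {c, f}  B3 = {a, b}  B4 = {a, e}  B5 = {d, e}  B6 = {a, g}
Tree: B1–B2, B1–B3, B3–B4, B4–B5, B4–B6

Each bag holds 2 vertices, so the decomposition has width 1, which upper-bounds the treewidth. G has an edge, so its treewidth is at least 1. Hence tw(G) = 1 exactly.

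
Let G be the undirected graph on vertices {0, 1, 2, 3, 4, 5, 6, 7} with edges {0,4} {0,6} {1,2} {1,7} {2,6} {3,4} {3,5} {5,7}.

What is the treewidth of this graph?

A width-2 tree decomposition is:
Bags: B1 = {0, 3, 4}  B2 = {0, 3, 5}  B3 = {0, 5, 7}  B4 = {0, 1, 7}  B5 = {0, 1, 2}  B6 = {0, 2, 6}
Tree: B1–B2, B2–B3, B3–B4, B4–B5, B5–B6
Each bag holds 3 vertices, so the decomposition has width 2, which upper-bounds the treewidth. The edges 0–4–3–5–7–1–2–6–0 form a cycle, so G is not a tree and its treewidth is at least 2. Combining the bounds, tw(G) = 2.

2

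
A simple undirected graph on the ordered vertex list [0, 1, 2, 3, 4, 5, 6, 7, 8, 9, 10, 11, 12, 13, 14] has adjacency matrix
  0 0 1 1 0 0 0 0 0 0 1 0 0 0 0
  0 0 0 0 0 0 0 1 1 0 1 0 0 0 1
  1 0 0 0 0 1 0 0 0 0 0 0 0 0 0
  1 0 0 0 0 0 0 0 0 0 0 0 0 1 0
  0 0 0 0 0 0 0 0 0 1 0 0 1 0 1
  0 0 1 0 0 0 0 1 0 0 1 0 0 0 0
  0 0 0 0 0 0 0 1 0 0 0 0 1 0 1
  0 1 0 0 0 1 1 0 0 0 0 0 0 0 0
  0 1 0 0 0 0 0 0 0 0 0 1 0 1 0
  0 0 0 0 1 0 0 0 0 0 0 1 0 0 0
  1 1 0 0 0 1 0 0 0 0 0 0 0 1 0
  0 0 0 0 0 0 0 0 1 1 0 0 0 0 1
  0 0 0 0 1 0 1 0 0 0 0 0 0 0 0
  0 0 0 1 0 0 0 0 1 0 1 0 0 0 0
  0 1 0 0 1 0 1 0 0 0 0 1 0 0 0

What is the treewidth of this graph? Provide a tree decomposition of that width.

Every bag has size at most 4, so the width is 4 − 1 = 3 and tw(G) ≤ 3. For the lower bound: the 4 vertex sets {4,9,12}, {6}, {14}, {1,7,8,11} are disjoint, each induces a connected subgraph, and every pair is joined by at least one edge of G. Contracting each set to a single vertex therefore yields K_{4} as a minor, and since treewidth is minor-monotone, tw(G) ≥ tw(K_{4}) = 3. Hence tw(G) = 3 exactly.

Treewidth 3.
Bags: B1 = {4, 6, 9, 12}  B2 = {4, 6, 9, 14}  B3 = {6, 9, 11, 14}  B4 = {6, 7, 11, 14}  B5 = {1, 7, 11, 14}  B6 = {1, 7, 8, 11}  B7 = {1, 5, 7, 8}  B8 = {1, 5, 8, 10}  B9 = {5, 8, 10, 13}  B10 = {2, 5, 10, 13}  B11 = {0, 2, 10, 13}  B12 = {0, 2, 3, 13}
Tree: B1–B2, B2–B3, B3–B4, B4–B5, B5–B6, B6–B7, B7–B8, B8–B9, B9–B10, B10–B11, B11–B12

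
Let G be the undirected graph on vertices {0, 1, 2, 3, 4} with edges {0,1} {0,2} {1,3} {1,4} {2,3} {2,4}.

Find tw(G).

A width-2 tree decomposition is:
Bags: B1 = {0, 1, 2}  B2 = {1, 2, 3}  B3 = {1, 2, 4}
Tree: B1–B2, B2–B3
Every bag has size at most 3, so the width is 3 − 1 = 2 and tw(G) ≤ 2. For the lower bound, G contains the cycle 1–0–2–3–1, so G is not a forest; only forests have treewidth ≤ 1, hence tw(G) ≥ 2. Hence tw(G) = 2 exactly.

2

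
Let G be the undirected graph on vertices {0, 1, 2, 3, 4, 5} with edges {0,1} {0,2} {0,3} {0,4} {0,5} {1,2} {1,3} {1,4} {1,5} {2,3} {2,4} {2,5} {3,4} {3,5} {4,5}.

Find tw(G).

A width-5 tree decomposition is:
Bags: B1 = {0, 1, 2, 3, 4, 5}
Tree: (single bag)
A single bag containing all 6 vertices is trivially a valid decomposition of width 5. Conversely, {0, 1, 2, 3, 4, 5} is a clique of size 6, and the vertices of any clique must share a bag in every tree decomposition; so some bag has ≥ 6 vertices and tw(G) ≥ 5. Hence tw(G) = 5 exactly.

5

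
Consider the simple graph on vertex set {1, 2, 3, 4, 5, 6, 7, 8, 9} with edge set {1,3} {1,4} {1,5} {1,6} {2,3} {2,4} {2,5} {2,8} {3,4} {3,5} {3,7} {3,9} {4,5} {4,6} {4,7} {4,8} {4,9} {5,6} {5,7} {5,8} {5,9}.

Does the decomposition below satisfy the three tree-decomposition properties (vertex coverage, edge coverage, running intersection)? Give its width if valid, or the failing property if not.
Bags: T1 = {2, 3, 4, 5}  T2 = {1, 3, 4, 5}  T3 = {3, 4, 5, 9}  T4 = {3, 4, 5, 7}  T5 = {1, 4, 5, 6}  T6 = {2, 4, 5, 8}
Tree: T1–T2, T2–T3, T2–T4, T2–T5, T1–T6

Yes; width 3.

Vertex coverage: the bags together contain {1, 2, 3, 4, 5, 6, 7, 8, 9}, the full vertex set. Edge coverage: each edge of G has both endpoints in at least one bag. Running intersection: for every vertex, the bags containing it form a connected subtree. All three properties hold, so this is a valid tree decomposition of width max|bag| − 1 = 3, and hence tw(G) ≤ 3.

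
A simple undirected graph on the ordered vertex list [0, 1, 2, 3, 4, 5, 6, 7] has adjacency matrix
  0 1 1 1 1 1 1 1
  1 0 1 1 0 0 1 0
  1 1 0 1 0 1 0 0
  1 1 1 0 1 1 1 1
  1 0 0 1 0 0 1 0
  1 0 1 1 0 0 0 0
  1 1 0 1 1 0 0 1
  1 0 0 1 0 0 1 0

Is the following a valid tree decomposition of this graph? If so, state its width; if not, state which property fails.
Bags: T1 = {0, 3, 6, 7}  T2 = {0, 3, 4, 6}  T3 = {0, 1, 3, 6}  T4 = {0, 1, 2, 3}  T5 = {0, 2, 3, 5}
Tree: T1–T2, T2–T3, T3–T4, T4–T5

Checking the three conditions: (i) the bags cover all of {0, 1, 2, 3, 4, 5, 6, 7}; (ii) for each edge, some bag contains both endpoints; (iii) the bags containing any fixed vertex form a subtree. All hold, so the decomposition is valid with width 4 − 1 = 3.

Yes; width 3.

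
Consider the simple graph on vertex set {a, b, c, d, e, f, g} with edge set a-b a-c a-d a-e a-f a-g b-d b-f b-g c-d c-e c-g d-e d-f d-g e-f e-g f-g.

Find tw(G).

A width-4 tree decomposition is:
Bags: B1 = {a, d, e, f, g}  B2 = {a, c, d, e, g}  B3 = {a, b, d, f, g}
Tree: B1–B2, B1–B3
Every bag has size at most 5, so the width is 5 − 1 = 4 and tw(G) ≤ 4. Conversely, {a, c, d, e, g} is a clique of size 5, and the vertices of any clique must share a bag in every tree decomposition; so some bag has ≥ 5 vertices and tw(G) ≥ 4. Hence tw(G) = 4 exactly.

4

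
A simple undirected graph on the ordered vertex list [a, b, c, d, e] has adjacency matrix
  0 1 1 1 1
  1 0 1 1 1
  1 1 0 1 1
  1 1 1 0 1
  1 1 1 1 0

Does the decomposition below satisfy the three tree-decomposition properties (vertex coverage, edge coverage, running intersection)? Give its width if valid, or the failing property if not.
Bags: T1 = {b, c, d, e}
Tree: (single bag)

No — vertex a appears in no bag.

A tree decomposition must satisfy three properties: every vertex lies in some bag; for every edge, both endpoints lie together in some bag; and for every vertex, the bags containing it form a connected subtree. Here vertex a appears in no bag, so the decomposition is invalid.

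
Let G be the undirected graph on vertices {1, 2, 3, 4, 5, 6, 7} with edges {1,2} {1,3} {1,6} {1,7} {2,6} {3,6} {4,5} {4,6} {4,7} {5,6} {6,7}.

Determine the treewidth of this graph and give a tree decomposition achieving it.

Every bag has size at most 3, so the width is 3 − 1 = 2 and tw(G) ≤ 2. Conversely, {1, 2, 6} is a clique of size 3, and the vertices of any clique must share a bag in every tree decomposition; so some bag has ≥ 3 vertices and tw(G) ≥ 2. Hence tw(G) = 2 exactly.

Treewidth 2.
One such decomposition:
Bags: B1 = {1, 6, 7}  B2 = {1, 2, 6}  B3 = {1, 3, 6}  B4 = {4, 6, 7}  B5 = {4, 5, 6}
Tree: B1–B2, B1–B3, B1–B4, B4–B5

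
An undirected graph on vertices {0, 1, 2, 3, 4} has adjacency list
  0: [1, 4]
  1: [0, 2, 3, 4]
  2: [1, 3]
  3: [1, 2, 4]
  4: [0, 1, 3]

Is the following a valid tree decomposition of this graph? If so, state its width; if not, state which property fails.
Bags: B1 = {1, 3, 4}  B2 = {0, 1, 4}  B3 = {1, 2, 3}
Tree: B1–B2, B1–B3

Vertex coverage: the bags together contain {0, 1, 2, 3, 4}, the full vertex set. Edge coverage: each edge of G has both endpoints in at least one bag. Running intersection: for every vertex, the bags containing it form a connected subtree. All three properties hold, so this is a valid tree decomposition of width max|bag| − 1 = 2, and hence tw(G) ≤ 2.

Yes; width 2.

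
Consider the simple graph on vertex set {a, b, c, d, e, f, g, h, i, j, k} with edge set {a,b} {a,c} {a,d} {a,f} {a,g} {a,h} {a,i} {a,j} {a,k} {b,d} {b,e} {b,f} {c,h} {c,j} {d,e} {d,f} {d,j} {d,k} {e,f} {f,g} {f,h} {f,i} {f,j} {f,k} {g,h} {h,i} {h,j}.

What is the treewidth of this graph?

3

A width-3 tree decomposition is:
Bags: B1 = {a, d, f, j}  B2 = {a, d, f, k}  B3 = {a, b, d, f}  B4 = {a, f, h, j}  B5 = {a, c, h, j}  B6 = {a, f, g, h}  B7 = {b, d, e, f}  B8 = {a, f, h, i}
Tree: B1–B2, B2–B3, B1–B4, B4–B5, B4–B6, B3–B7, B6–B8
Every bag has size at most 4, so the width is 4 − 1 = 3 and tw(G) ≤ 3. For the lower bound, the 4 vertices {a, c, h, j} are pairwise adjacent, and any tree decomposition puts a clique entirely inside one bag — forcing width ≥ 3. The upper and lower bounds meet at 3, so that is the treewidth.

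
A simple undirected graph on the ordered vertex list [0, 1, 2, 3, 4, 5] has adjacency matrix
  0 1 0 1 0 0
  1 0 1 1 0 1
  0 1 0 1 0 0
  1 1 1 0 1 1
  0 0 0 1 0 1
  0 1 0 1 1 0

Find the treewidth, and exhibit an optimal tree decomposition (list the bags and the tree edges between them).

Treewidth 2.
One optimal decomposition is:
Bags: B1 = {0, 1, 3}  B2 = {1, 3, 5}  B3 = {3, 4, 5}  B4 = {1, 2, 3}
Tree: B1–B2, B2–B3, B1–B4

The largest bag has 3 vertices, giving width 2; this decomposition certifies tw(G) ≤ 2. Conversely, {0, 1, 3} is a clique of size 3, and the vertices of any clique must share a bag in every tree decomposition; so some bag has ≥ 3 vertices and tw(G) ≥ 2. The upper and lower bounds meet at 2, so that is the treewidth.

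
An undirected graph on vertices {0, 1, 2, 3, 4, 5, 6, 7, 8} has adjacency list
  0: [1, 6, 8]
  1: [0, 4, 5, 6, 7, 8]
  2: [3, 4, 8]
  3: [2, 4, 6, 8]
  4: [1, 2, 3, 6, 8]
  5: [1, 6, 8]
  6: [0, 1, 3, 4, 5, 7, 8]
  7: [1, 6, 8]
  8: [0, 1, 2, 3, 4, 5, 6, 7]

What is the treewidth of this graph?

A width-3 tree decomposition is:
Bags: B1 = {1, 4, 6, 8}  B2 = {3, 4, 6, 8}  B3 = {2, 3, 4, 8}  B4 = {1, 6, 7, 8}  B5 = {1, 5, 6, 8}  B6 = {0, 1, 6, 8}
Tree: B1–B2, B2–B3, B1–B4, B4–B5, B4–B6
Each bag holds 4 vertices, so the decomposition has width 3, which upper-bounds the treewidth. Conversely, {2, 3, 4, 8} is a clique of size 4, and the vertices of any clique must share a bag in every tree decomposition; so some bag has ≥ 4 vertices and tw(G) ≥ 3. Combining the bounds, tw(G) = 3.

3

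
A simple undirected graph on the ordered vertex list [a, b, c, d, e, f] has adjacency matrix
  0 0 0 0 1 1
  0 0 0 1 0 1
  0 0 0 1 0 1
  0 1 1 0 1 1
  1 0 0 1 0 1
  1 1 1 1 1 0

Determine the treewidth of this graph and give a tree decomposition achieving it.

Each bag holds 3 vertices, so the decomposition has width 2, which upper-bounds the treewidth. Conversely, {d, e, f} is a clique of size 3, and the vertices of any clique must share a bag in every tree decomposition; so some bag has ≥ 3 vertices and tw(G) ≥ 2. Combining the bounds, tw(G) = 2.

Treewidth 2.
One optimal decomposition is:
Bags: B1 = {c, d, f}  B2 = {d, e, f}  B3 = {a, e, f}  B4 = {b, d, f}
Tree: B1–B2, B2–B3, B2–B4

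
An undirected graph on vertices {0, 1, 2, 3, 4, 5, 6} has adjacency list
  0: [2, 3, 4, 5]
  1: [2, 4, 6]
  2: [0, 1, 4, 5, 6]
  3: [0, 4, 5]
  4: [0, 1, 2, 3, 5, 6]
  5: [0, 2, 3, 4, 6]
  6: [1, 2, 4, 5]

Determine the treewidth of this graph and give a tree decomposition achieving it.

Treewidth 3.
Bags: B1 = {2, 4, 5, 6}  B2 = {1, 2, 4, 6}  B3 = {0, 2, 4, 5}  B4 = {0, 3, 4, 5}
Tree: B1–B2, B1–B3, B3–B4

Every bag has size at most 4, so the width is 4 − 1 = 3 and tw(G) ≤ 3. For the lower bound, the 4 vertices {1, 2, 4, 6} are pairwise adjacent, and any tree decomposition puts a clique entirely inside one bag — forcing width ≥ 3. Combining the bounds, tw(G) = 3.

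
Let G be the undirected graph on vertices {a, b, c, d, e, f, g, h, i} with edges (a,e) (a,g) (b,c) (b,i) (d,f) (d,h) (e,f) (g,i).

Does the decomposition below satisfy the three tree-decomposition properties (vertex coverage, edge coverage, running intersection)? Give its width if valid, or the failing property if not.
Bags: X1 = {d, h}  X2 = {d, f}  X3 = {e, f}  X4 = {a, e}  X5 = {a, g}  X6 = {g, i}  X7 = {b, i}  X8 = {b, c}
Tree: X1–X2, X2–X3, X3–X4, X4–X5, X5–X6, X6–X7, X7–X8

Checking the three conditions: (i) the bags cover all of {a, b, c, d, e, f, g, h, i}; (ii) for each edge, some bag contains both endpoints; (iii) the bags containing any fixed vertex form a subtree. All hold, so the decomposition is valid with width 2 − 1 = 1.

Yes; width 1.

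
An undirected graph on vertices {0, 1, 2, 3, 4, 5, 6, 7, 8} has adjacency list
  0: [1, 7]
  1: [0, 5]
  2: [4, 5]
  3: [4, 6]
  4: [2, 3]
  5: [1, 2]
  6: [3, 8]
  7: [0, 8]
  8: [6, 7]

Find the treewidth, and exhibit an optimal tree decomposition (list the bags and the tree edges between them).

Treewidth 2.
One such decomposition:
Bags: B1 = {0, 7, 8}  B2 = {0, 6, 8}  B3 = {0, 3, 6}  B4 = {0, 3, 4}  B5 = {0, 2, 4}  B6 = {0, 2, 5}  B7 = {0, 1, 5}
Tree: B1–B2, B2–B3, B3–B4, B4–B5, B5–B6, B6–B7

The largest bag has 3 vertices, giving width 2; this decomposition certifies tw(G) ≤ 2. The edges 0–7–8–6–3–4–2–5–1–0 form a cycle, so G is not a tree and its treewidth is at least 2. Therefore the treewidth is 2.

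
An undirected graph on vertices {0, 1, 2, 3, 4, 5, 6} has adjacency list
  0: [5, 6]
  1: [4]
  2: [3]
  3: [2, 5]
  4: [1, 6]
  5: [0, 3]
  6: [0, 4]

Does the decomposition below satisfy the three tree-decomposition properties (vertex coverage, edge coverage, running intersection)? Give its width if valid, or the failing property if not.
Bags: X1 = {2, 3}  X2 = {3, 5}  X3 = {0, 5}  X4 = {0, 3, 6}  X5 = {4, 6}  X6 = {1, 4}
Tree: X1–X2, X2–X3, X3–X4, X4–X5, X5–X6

No — bags containing vertex 3 are not connected in the tree.

A tree decomposition must satisfy three properties: every vertex lies in some bag; for every edge, both endpoints lie together in some bag; and for every vertex, the bags containing it form a connected subtree. Here bags containing vertex 3 are not connected in the tree, so the decomposition is invalid.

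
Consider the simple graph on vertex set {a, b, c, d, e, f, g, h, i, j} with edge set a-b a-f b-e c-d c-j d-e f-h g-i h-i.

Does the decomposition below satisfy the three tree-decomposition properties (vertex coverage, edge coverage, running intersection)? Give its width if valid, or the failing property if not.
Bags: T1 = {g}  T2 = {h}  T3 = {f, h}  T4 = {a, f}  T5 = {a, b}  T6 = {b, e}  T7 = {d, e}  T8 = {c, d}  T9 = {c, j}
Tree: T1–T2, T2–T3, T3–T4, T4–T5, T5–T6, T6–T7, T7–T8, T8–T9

No — vertex i appears in no bag.

A tree decomposition must satisfy three properties: every vertex lies in some bag; for every edge, both endpoints lie together in some bag; and for every vertex, the bags containing it form a connected subtree. Here vertex i appears in no bag, so the decomposition is invalid.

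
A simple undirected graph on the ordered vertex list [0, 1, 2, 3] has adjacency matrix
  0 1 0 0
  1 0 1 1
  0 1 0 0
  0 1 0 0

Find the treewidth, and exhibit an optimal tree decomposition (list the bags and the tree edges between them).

Treewidth 1.
One optimal decomposition is:
Bags: B1 = {0, 1}  B2 = {1, 2}  B3 = {1, 3}
Tree: B1–B2, B2–B3

Every bag has size at most 2, so the width is 2 − 1 = 1 and tw(G) ≤ 1. G has an edge, so its treewidth is at least 1. Hence tw(G) = 1 exactly.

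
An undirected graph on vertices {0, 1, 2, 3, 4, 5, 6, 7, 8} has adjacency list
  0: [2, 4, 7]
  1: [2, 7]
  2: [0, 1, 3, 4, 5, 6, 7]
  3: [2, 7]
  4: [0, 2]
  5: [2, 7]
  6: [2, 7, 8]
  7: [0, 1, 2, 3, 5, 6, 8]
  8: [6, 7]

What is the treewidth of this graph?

A width-2 tree decomposition is:
Bags: B1 = {2, 6, 7}  B2 = {6, 7, 8}  B3 = {1, 2, 7}  B4 = {0, 2, 7}  B5 = {2, 3, 7}  B6 = {2, 5, 7}  B7 = {0, 2, 4}
Tree: B1–B2, B1–B3, B3–B4, B1–B5, B5–B6, B4–B7
Every bag has size at most 3, so the width is 3 − 1 = 2 and tw(G) ≤ 2. On the other hand G contains the 3-clique {6, 7, 8}. A clique must lie in a single bag of any decomposition, so no decomposition can have width below 2. Hence tw(G) = 2 exactly.

2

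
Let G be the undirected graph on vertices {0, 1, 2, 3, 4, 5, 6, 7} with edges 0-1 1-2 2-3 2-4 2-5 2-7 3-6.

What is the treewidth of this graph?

A width-1 tree decomposition is:
Bags: B1 = {2, 5}  B2 = {2, 3}  B3 = {1, 2}  B4 = {3, 6}  B5 = {2, 7}  B6 = {0, 1}  B7 = {2, 4}
Tree: B1–B2, B1–B3, B2–B4, B1–B5, B3–B6, B5–B7
The largest bag has 2 vertices, giving width 1; this decomposition certifies tw(G) ≤ 1. Any graph with an edge has treewidth ≥ 1, and G has the edge 5–2. Hence tw(G) = 1 exactly.

1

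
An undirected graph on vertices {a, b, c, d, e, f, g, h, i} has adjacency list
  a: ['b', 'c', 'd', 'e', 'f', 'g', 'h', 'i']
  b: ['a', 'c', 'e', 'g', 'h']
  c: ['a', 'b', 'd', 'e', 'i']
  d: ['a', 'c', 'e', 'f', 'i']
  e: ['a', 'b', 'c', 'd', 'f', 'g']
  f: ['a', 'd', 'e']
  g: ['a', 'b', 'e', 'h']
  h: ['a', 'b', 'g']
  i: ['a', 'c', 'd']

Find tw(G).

A width-3 tree decomposition is:
Bags: B1 = {a, b, e, g}  B2 = {a, b, c, e}  B3 = {a, c, d, e}  B4 = {a, c, d, i}  B5 = {a, d, e, f}  B6 = {a, b, g, h}
Tree: B1–B2, B2–B3, B3–B4, B3–B5, B1–B6
Each bag holds 4 vertices, so the decomposition has width 3, which upper-bounds the treewidth. On the other hand G contains the 4-clique {a, c, d, e}. A clique must lie in a single bag of any decomposition, so no decomposition can have width below 3. Therefore the treewidth is 3.

3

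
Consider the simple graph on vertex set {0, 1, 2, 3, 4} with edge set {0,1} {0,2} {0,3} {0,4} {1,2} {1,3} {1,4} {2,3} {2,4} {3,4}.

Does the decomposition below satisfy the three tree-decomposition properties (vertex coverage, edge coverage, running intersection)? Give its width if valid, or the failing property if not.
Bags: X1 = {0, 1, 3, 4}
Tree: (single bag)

No — vertex 2 appears in no bag.

A tree decomposition must satisfy three properties: every vertex lies in some bag; for every edge, both endpoints lie together in some bag; and for every vertex, the bags containing it form a connected subtree. Here vertex 2 appears in no bag, so the decomposition is invalid.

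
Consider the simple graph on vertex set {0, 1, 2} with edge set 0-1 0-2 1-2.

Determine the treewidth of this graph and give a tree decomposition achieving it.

A single bag containing all 3 vertices is trivially a valid decomposition of width 2. On the other hand G contains the 3-clique {0, 1, 2}. A clique must lie in a single bag of any decomposition, so no decomposition can have width below 2. Combining the bounds, tw(G) = 2.

Treewidth 2.
One such decomposition:
Bags: B1 = {0, 1, 2}
Tree: (single bag)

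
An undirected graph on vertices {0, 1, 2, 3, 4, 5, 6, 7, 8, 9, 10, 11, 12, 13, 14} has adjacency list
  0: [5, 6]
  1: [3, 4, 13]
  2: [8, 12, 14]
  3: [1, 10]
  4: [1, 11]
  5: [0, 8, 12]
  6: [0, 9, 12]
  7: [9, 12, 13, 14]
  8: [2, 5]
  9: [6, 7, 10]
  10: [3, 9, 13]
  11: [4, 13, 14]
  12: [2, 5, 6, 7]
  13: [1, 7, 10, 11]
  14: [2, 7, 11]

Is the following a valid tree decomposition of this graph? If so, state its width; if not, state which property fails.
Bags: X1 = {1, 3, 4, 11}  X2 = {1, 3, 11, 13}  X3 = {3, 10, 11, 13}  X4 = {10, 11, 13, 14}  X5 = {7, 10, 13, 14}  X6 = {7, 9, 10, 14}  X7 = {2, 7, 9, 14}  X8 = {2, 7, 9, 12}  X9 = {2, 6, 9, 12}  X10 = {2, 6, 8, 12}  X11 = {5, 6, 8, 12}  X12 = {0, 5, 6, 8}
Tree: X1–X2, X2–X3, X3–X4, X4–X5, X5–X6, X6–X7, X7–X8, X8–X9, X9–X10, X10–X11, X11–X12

Every vertex of G appears in some bag (union = {0, 1, 2, 3, 4, 5, 6, 7, 8, 9, 10, 11, 12, 13, 14}); every edge is covered by a bag; and for each vertex v the set of bags containing v is connected in the bag tree. The decomposition is therefore valid. The largest bag has 4 vertices, so the width is 3.

Yes; width 3.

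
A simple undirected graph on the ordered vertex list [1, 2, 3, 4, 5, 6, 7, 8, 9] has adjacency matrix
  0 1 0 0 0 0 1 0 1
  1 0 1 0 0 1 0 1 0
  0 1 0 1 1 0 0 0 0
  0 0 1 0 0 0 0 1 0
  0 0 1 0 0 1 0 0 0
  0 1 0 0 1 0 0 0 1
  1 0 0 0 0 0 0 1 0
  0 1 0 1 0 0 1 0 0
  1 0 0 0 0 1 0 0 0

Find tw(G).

A width-3 tree decomposition is:
Bags: B1 = {3, 4, 7, 8}  B2 = {2, 3, 7, 8}  B3 = {1, 2, 3, 7}  B4 = {1, 2, 3, 5}  B5 = {1, 2, 5, 6}  B6 = {1, 5, 6, 9}
Tree: B1–B2, B2–B3, B3–B4, B4–B5, B5–B6
Each bag holds 4 vertices, so the decomposition has width 3, which upper-bounds the treewidth. For the lower bound: the 4 vertex sets {4,7,8}, {3}, {2}, {1,5,6,9} are disjoint, each induces a connected subgraph, and every pair is joined by at least one edge of G. Contracting each set to a single vertex therefore yields K_{4} as a minor, and since treewidth is minor-monotone, tw(G) ≥ tw(K_{4}) = 3. Combining the bounds, tw(G) = 3.

3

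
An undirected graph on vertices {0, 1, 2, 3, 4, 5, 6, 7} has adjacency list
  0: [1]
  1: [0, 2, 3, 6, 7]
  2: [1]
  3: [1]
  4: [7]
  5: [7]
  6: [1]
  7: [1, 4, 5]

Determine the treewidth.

A width-1 tree decomposition is:
Bags: B1 = {1, 7}  B2 = {4, 7}  B3 = {1, 2}  B4 = {1, 6}  B5 = {5, 7}  B6 = {1, 3}  B7 = {0, 1}
Tree: B1–B2, B1–B3, B1–B4, B1–B5, B3–B6, B6–B7
Every bag has size at most 2, so the width is 2 − 1 = 1 and tw(G) ≤ 1. G has an edge, so its treewidth is at least 1. The upper and lower bounds meet at 1, so that is the treewidth.

1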